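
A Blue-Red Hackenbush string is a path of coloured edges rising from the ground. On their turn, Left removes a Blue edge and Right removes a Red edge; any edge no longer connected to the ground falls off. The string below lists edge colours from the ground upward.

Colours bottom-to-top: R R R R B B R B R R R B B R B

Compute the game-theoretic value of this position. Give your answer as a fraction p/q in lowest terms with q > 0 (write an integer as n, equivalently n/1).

val(R) = { none | 0 } -> -1
val(RR) = { none | -1,0 } -> -2
val(RRR) = { none | -2,-1,0 } -> -3
val(RRRR) = { none | -3,-2,-1,0 } -> -4
val(RRRRB) = { -4 | -3,-2,-1,0 } -> -7/2
val(RRRRBB) = { -4,-7/2 | -3,-2,-1,0 } -> -13/4
val(RRRRBBR) = { -4,-7/2 | -13/4,-3,-2,-1,0 } -> -27/8
val(RRRRBBRB) = { -4,-7/2,-27/8 | -13/4,-3,-2,-1,0 } -> -53/16
val(RRRRBBRBR) = { -4,-7/2,-27/8 | -53/16,-13/4,-3,-2,-1,0 } -> -107/32
val(RRRRBBRBRR) = { -4,-7/2,-27/8 | -107/32,-53/16,-13/4,-3,-2,-1,0 } -> -215/64
val(RRRRBBRBRRR) = { -4,-7/2,-27/8 | -215/64,-107/32,-53/16,-13/4,-3,-2,-1,0 } -> -431/128
val(RRRRBBRBRRRB) = { -4,-7/2,-27/8,-431/128 | -215/64,-107/32,-53/16,-13/4,-3,-2,-1,0 } -> -861/256
val(RRRRBBRBRRRBB) = { -4,-7/2,-27/8,-431/128,-861/256 | -215/64,-107/32,-53/16,-13/4,-3,-2,-1,0 } -> -1721/512
val(RRRRBBRBRRRBBR) = { -4,-7/2,-27/8,-431/128,-861/256 | -1721/512,-215/64,-107/32,-53/16,-13/4,-3,-2,-1,0 } -> -3443/1024
val(RRRRBBRBRRRBBRB) = { -4,-7/2,-27/8,-431/128,-861/256,-3443/1024 | -1721/512,-215/64,-107/32,-53/16,-13/4,-3,-2,-1,0 } -> -6885/2048

-6885/2048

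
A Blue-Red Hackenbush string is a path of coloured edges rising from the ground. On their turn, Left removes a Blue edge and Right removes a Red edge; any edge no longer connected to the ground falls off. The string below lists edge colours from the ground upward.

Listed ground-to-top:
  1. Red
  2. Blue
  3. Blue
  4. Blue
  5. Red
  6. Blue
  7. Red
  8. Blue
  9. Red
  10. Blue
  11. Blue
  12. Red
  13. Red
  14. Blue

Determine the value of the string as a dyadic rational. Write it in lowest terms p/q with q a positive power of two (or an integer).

Build v(s[:k]) for k = 1..14, string s = Red Blue Blue Blue Red Blue Red Blue Red Blue Blue Red Red Blue.
edge 1 of 14 (Red): {  | 0 } — -1
edge 2 of 14 (Blue): { -1 | 0 } — -1/2
edge 3 of 14 (Blue): { -1, -1/2 | 0 } — -1/4
edge 4 of 14 (Blue): { -1, -1/2, -1/4 | 0 } — -1/8
edge 5 of 14 (Red): { -1, -1/2, -1/4 | -1/8, 0 } — -3/16
edge 6 of 14 (Blue): { -1, -1/2, -1/4, -3/16 | -1/8, 0 } — -5/32
edge 7 of 14 (Red): { -1, -1/2, -1/4, -3/16 | -5/32, -1/8, 0 } — -11/64
edge 8 of 14 (Blue): { -1, -1/2, -1/4, -3/16, -11/64 | -5/32, -1/8, 0 } — -21/128
edge 9 of 14 (Red): { -1, -1/2, -1/4, -3/16, -11/64 | -21/128, -5/32, -1/8, 0 } — -43/256
edge 10 of 14 (Blue): { -1, -1/2, -1/4, -3/16, -11/64, -43/256 | -21/128, -5/32, -1/8, 0 } — -85/512
edge 11 of 14 (Blue): { -1, -1/2, -1/4, -3/16, -11/64, -43/256, -85/512 | -21/128, -5/32, -1/8, 0 } — -169/1024
edge 12 of 14 (Red): { -1, -1/2, -1/4, -3/16, -11/64, -43/256, -85/512 | -169/1024, -21/128, -5/32, -1/8, 0 } — -339/2048
edge 13 of 14 (Red): { -1, -1/2, -1/4, -3/16, -11/64, -43/256, -85/512 | -339/2048, -169/1024, -21/128, -5/32, -1/8, 0 } — -679/4096
edge 14 of 14 (Blue): { -1, -1/2, -1/4, -3/16, -11/64, -43/256, -85/512, -679/4096 | -339/2048, -169/1024, -21/128, -5/32, -1/8, 0 } — -1357/8192

-1357/8192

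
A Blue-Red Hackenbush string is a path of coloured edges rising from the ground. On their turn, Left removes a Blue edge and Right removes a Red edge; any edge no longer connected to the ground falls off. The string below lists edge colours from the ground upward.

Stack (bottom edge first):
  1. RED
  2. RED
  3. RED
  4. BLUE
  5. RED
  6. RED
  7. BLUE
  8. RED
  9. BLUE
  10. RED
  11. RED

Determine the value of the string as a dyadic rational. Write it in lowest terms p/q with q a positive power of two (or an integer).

Prefix values for RED RED RED BLUE RED RED BLUE RED BLUE RED RED via {L|R} + simplicity:
1 of 11 · R · max L −∞ · min R 0 => -1
2 of 11 · RR · max L −∞ · min R -1 => -2
3 of 11 · RRR · max L −∞ · min R -2 => -3
4 of 11 · RRRB · max L -3 · min R -2 => -5/2
5 of 11 · RRRBR · max L -3 · min R -5/2 => -11/4
6 of 11 · RRRBRR · max L -3 · min R -11/4 => -23/8
7 of 11 · RRRBRRB · max L -23/8 · min R -11/4 => -45/16
8 of 11 · RRRBRRBR · max L -23/8 · min R -45/16 => -91/32
9 of 11 · RRRBRRBRB · max L -91/32 · min R -45/16 => -181/64
10 of 11 · RRRBRRBRBR · max L -91/32 · min R -181/64 => -363/128
11 of 11 · RRRBRRBRBRR · max L -91/32 · min R -363/128 => -727/256

-727/256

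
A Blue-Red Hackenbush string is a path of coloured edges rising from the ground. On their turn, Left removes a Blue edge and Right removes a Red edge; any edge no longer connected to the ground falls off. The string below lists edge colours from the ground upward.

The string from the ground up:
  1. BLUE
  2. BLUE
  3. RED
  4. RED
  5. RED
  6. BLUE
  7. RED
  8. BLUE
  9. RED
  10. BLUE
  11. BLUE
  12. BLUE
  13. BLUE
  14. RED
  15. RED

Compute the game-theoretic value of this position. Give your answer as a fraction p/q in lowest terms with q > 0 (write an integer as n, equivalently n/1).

value_1 [B]  L=[0]  R=[(no moves)]  gives 1
value_2 [BB]  L=[0, 1]  R=[(no moves)]  gives 2
value_3 [BBR]  L=[0, 1]  R=[2]  gives 3/2
value_4 [BBRR]  L=[0, 1]  R=[3/2, 2]  gives 5/4
value_5 [BBRRR]  L=[0, 1]  R=[5/4, 3/2, 2]  gives 9/8
value_6 [BBRRRB]  L=[0, 1, 9/8]  R=[5/4, 3/2, 2]  gives 19/16
value_7 [BBRRRBR]  L=[0, 1, 9/8]  R=[19/16, 5/4, 3/2, 2]  gives 37/32
value_8 [BBRRRBRB]  L=[0, 1, 9/8, 37/32]  R=[19/16, 5/4, 3/2, 2]  gives 75/64
value_9 [BBRRRBRBR]  L=[0, 1, 9/8, 37/32]  R=[75/64, 19/16, 5/4, 3/2, 2]  gives 149/128
value_10 [BBRRRBRBRB]  L=[0, 1, 9/8, 37/32, 149/128]  R=[75/64, 19/16, 5/4, 3/2, 2]  gives 299/256
value_11 [BBRRRBRBRBB]  L=[0, 1, 9/8, 37/32, 149/128, 299/256]  R=[75/64, 19/16, 5/4, 3/2, 2]  gives 599/512
value_12 [BBRRRBRBRBBB]  L=[0, 1, 9/8, 37/32, 149/128, 299/256, 599/512]  R=[75/64, 19/16, 5/4, 3/2, 2]  gives 1199/1024
value_13 [BBRRRBRBRBBBB]  L=[0, 1, 9/8, 37/32, 149/128, 299/256, 599/512, 1199/1024]  R=[75/64, 19/16, 5/4, 3/2, 2]  gives 2399/2048
value_14 [BBRRRBRBRBBBBR]  L=[0, 1, 9/8, 37/32, 149/128, 299/256, 599/512, 1199/1024]  R=[2399/2048, 75/64, 19/16, 5/4, 3/2, 2]  gives 4797/4096
value_15 [BBRRRBRBRBBBBRR]  L=[0, 1, 9/8, 37/32, 149/128, 299/256, 599/512, 1199/1024]  R=[4797/4096, 2399/2048, 75/64, 19/16, 5/4, 3/2, 2]  gives 9593/8192

9593/8192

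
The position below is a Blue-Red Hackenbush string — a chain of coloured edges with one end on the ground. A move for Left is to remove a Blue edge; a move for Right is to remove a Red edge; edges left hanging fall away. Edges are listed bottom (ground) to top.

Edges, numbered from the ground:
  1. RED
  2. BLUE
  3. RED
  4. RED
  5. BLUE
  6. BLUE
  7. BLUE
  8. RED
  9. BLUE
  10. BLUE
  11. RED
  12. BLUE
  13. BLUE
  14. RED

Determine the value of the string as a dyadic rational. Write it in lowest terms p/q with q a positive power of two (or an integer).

-6291/8192

Prefix values for RED BLUE RED RED BLUE BLUE BLUE RED BLUE BLUE RED BLUE BLUE RED via {L|R} + simplicity:
edge 1 of 14 (RED): {  | 0 } = -1
edge 2 of 14 (BLUE): { -1 | 0 } = -1/2
edge 3 of 14 (RED): { -1 | -1/2, 0 } = -3/4
edge 4 of 14 (RED): { -1 | -3/4, -1/2, 0 } = -7/8
edge 5 of 14 (BLUE): { -1, -7/8 | -3/4, -1/2, 0 } = -13/16
edge 6 of 14 (BLUE): { -1, -7/8, -13/16 | -3/4, -1/2, 0 } = -25/32
edge 7 of 14 (BLUE): { -1, -7/8, -13/16, -25/32 | -3/4, -1/2, 0 } = -49/64
edge 8 of 14 (RED): { -1, -7/8, -13/16, -25/32 | -49/64, -3/4, -1/2, 0 } = -99/128
edge 9 of 14 (BLUE): { -1, -7/8, -13/16, -25/32, -99/128 | -49/64, -3/4, -1/2, 0 } = -197/256
edge 10 of 14 (BLUE): { -1, -7/8, -13/16, -25/32, -99/128, -197/256 | -49/64, -3/4, -1/2, 0 } = -393/512
edge 11 of 14 (RED): { -1, -7/8, -13/16, -25/32, -99/128, -197/256 | -393/512, -49/64, -3/4, -1/2, 0 } = -787/1024
edge 12 of 14 (BLUE): { -1, -7/8, -13/16, -25/32, -99/128, -197/256, -787/1024 | -393/512, -49/64, -3/4, -1/2, 0 } = -1573/2048
edge 13 of 14 (BLUE): { -1, -7/8, -13/16, -25/32, -99/128, -197/256, -787/1024, -1573/2048 | -393/512, -49/64, -3/4, -1/2, 0 } = -3145/4096
edge 14 of 14 (RED): { -1, -7/8, -13/16, -25/32, -99/128, -197/256, -787/1024, -1573/2048 | -3145/4096, -393/512, -49/64, -3/4, -1/2, 0 } = -6291/8192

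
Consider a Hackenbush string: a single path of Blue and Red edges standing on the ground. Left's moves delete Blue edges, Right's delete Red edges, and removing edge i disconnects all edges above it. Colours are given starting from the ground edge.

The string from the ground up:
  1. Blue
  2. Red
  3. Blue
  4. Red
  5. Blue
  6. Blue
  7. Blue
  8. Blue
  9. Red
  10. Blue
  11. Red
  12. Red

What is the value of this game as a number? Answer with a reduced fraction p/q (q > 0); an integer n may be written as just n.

1513/2048

edge 1 of 12 (Blue): { 0 | — } so 1
edge 2 of 12 (Red): { 0 | 1 } so 1/2
edge 3 of 12 (Blue): { 0; 1/2 | 1 } so 3/4
edge 4 of 12 (Red): { 0; 1/2 | 3/4; 1 } so 5/8
edge 5 of 12 (Blue): { 0; 1/2; 5/8 | 3/4; 1 } so 11/16
edge 6 of 12 (Blue): { 0; 1/2; 5/8; 11/16 | 3/4; 1 } so 23/32
edge 7 of 12 (Blue): { 0; 1/2; 5/8; 11/16; 23/32 | 3/4; 1 } so 47/64
edge 8 of 12 (Blue): { 0; 1/2; 5/8; 11/16; 23/32; 47/64 | 3/4; 1 } so 95/128
edge 9 of 12 (Red): { 0; 1/2; 5/8; 11/16; 23/32; 47/64 | 95/128; 3/4; 1 } so 189/256
edge 10 of 12 (Blue): { 0; 1/2; 5/8; 11/16; 23/32; 47/64; 189/256 | 95/128; 3/4; 1 } so 379/512
edge 11 of 12 (Red): { 0; 1/2; 5/8; 11/16; 23/32; 47/64; 189/256 | 379/512; 95/128; 3/4; 1 } so 757/1024
edge 12 of 12 (Red): { 0; 1/2; 5/8; 11/16; 23/32; 47/64; 189/256 | 757/1024; 379/512; 95/128; 3/4; 1 } so 1513/2048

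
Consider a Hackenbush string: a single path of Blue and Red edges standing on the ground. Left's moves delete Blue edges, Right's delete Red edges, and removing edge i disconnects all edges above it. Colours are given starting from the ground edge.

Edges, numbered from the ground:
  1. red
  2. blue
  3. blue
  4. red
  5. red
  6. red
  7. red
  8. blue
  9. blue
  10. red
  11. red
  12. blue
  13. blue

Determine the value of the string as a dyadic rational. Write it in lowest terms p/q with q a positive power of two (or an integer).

-1945/4096

1 of 13 · r · max L −∞ · min R 0 = -1
2 of 13 · rb · max L -1 · min R 0 = -1/2
3 of 13 · rbb · max L -1/2 · min R 0 = -1/4
4 of 13 · rbbr · max L -1/2 · min R -1/4 = -3/8
5 of 13 · rbbrr · max L -1/2 · min R -3/8 = -7/16
6 of 13 · rbbrrr · max L -1/2 · min R -7/16 = -15/32
7 of 13 · rbbrrrr · max L -1/2 · min R -15/32 = -31/64
8 of 13 · rbbrrrrb · max L -31/64 · min R -15/32 = -61/128
9 of 13 · rbbrrrrbb · max L -61/128 · min R -15/32 = -121/256
10 of 13 · rbbrrrrbbr · max L -61/128 · min R -121/256 = -243/512
11 of 13 · rbbrrrrbbrr · max L -61/128 · min R -243/512 = -487/1024
12 of 13 · rbbrrrrbbrrb · max L -487/1024 · min R -243/512 = -973/2048
13 of 13 · rbbrrrrbbrrbb · max L -973/2048 · min R -243/512 = -1945/4096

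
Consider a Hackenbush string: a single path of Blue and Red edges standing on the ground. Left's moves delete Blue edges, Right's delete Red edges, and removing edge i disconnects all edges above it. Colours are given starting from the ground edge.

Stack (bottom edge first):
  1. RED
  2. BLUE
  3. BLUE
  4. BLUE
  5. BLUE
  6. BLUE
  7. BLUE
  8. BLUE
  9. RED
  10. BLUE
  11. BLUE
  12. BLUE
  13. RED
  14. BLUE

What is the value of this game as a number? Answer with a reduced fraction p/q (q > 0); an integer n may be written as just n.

-69/8192

Prefix values for RED BLUE BLUE BLUE BLUE BLUE BLUE BLUE RED BLUE BLUE BLUE RED BLUE via {L|R} + simplicity:
val_1 [R]  L=[]  R=[0]  — -1
val_2 [RB]  L=[-1]  R=[0]  — -1/2
val_3 [RBB]  L=[-1, -1/2]  R=[0]  — -1/4
val_4 [RBBB]  L=[-1, -1/2, -1/4]  R=[0]  — -1/8
val_5 [RBBBB]  L=[-1, -1/2, -1/4, -1/8]  R=[0]  — -1/16
val_6 [RBBBBB]  L=[-1, -1/2, -1/4, -1/8, -1/16]  R=[0]  — -1/32
val_7 [RBBBBBB]  L=[-1, -1/2, -1/4, -1/8, -1/16, -1/32]  R=[0]  — -1/64
val_8 [RBBBBBBB]  L=[-1, -1/2, -1/4, -1/8, -1/16, -1/32, -1/64]  R=[0]  — -1/128
val_9 [RBBBBBBBR]  L=[-1, -1/2, -1/4, -1/8, -1/16, -1/32, -1/64]  R=[-1/128, 0]  — -3/256
val_10 [RBBBBBBBRB]  L=[-1, -1/2, -1/4, -1/8, -1/16, -1/32, -1/64, -3/256]  R=[-1/128, 0]  — -5/512
val_11 [RBBBBBBBRBB]  L=[-1, -1/2, -1/4, -1/8, -1/16, -1/32, -1/64, -3/256, -5/512]  R=[-1/128, 0]  — -9/1024
val_12 [RBBBBBBBRBBB]  L=[-1, -1/2, -1/4, -1/8, -1/16, -1/32, -1/64, -3/256, -5/512, -9/1024]  R=[-1/128, 0]  — -17/2048
val_13 [RBBBBBBBRBBBR]  L=[-1, -1/2, -1/4, -1/8, -1/16, -1/32, -1/64, -3/256, -5/512, -9/1024]  R=[-17/2048, -1/128, 0]  — -35/4096
val_14 [RBBBBBBBRBBBRB]  L=[-1, -1/2, -1/4, -1/8, -1/16, -1/32, -1/64, -3/256, -5/512, -9/1024, -35/4096]  R=[-17/2048, -1/128, 0]  — -69/8192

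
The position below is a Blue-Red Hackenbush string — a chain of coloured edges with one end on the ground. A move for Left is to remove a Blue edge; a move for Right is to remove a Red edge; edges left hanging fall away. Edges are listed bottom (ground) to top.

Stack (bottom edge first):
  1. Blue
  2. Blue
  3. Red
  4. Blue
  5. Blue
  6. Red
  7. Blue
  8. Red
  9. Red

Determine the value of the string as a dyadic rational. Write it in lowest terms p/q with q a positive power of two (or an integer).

233/128

edge 1 of 9 (Blue): { 0 | · } → 1
edge 2 of 9 (Blue): { 0, 1 | · } → 2
edge 3 of 9 (Red): { 0, 1 | 2 } → 3/2
edge 4 of 9 (Blue): { 0, 1, 3/2 | 2 } → 7/4
edge 5 of 9 (Blue): { 0, 1, 3/2, 7/4 | 2 } → 15/8
edge 6 of 9 (Red): { 0, 1, 3/2, 7/4 | 15/8, 2 } → 29/16
edge 7 of 9 (Blue): { 0, 1, 3/2, 7/4, 29/16 | 15/8, 2 } → 59/32
edge 8 of 9 (Red): { 0, 1, 3/2, 7/4, 29/16 | 59/32, 15/8, 2 } → 117/64
edge 9 of 9 (Red): { 0, 1, 3/2, 7/4, 29/16 | 117/64, 59/32, 15/8, 2 } → 233/128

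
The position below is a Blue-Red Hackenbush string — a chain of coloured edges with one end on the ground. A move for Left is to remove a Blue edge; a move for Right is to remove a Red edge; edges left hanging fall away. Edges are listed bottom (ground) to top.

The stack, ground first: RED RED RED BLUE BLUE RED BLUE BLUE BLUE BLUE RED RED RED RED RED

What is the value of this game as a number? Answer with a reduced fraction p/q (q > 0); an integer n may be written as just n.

Recurse on prefixes of the 15-edge string RED RED RED BLUE BLUE RED BLUE BLUE BLUE BLUE RED RED RED RED RED:
R: Left { ∅ }, Right { 0 } so simplest -1
RR: Left { ∅ }, Right { -1 0 } so simplest -2
RRR: Left { ∅ }, Right { -2 -1 0 } so simplest -3
RRRB: Left { -3 }, Right { -2 -1 0 } so simplest -5/2
RRRBB: Left { -3 -5/2 }, Right { -2 -1 0 } so simplest -9/4
RRRBBR: Left { -3 -5/2 }, Right { -9/4 -2 -1 0 } so simplest -19/8
RRRBBRB: Left { -3 -5/2 -19/8 }, Right { -9/4 -2 -1 0 } so simplest -37/16
RRRBBRBB: Left { -3 -5/2 -19/8 -37/16 }, Right { -9/4 -2 -1 0 } so simplest -73/32
RRRBBRBBB: Left { -3 -5/2 -19/8 -37/16 -73/32 }, Right { -9/4 -2 -1 0 } so simplest -145/64
RRRBBRBBBB: Left { -3 -5/2 -19/8 -37/16 -73/32 -145/64 }, Right { -9/4 -2 -1 0 } so simplest -289/128
RRRBBRBBBBR: Left { -3 -5/2 -19/8 -37/16 -73/32 -145/64 }, Right { -289/128 -9/4 -2 -1 0 } so simplest -579/256
RRRBBRBBBBRR: Left { -3 -5/2 -19/8 -37/16 -73/32 -145/64 }, Right { -579/256 -289/128 -9/4 -2 -1 0 } so simplest -1159/512
RRRBBRBBBBRRR: Left { -3 -5/2 -19/8 -37/16 -73/32 -145/64 }, Right { -1159/512 -579/256 -289/128 -9/4 -2 -1 0 } so simplest -2319/1024
RRRBBRBBBBRRRR: Left { -3 -5/2 -19/8 -37/16 -73/32 -145/64 }, Right { -2319/1024 -1159/512 -579/256 -289/128 -9/4 -2 -1 0 } so simplest -4639/2048
RRRBBRBBBBRRRRR: Left { -3 -5/2 -19/8 -37/16 -73/32 -145/64 }, Right { -4639/2048 -2319/1024 -1159/512 -579/256 -289/128 -9/4 -2 -1 0 } so simplest -9279/4096

-9279/4096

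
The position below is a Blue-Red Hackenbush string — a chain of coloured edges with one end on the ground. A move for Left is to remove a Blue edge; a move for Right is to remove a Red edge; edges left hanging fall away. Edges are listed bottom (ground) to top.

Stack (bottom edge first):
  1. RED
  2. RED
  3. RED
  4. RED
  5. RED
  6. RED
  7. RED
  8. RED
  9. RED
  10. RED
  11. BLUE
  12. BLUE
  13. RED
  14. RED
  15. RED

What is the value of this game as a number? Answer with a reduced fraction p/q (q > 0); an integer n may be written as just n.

-303/32

value(R) = { ∅ | 0 } — -1
value(RR) = { ∅ | -1,0 } — -2
value(RRR) = { ∅ | -2,-1,0 } — -3
value(RRRR) = { ∅ | -3,-2,-1,0 } — -4
value(RRRRR) = { ∅ | -4,-3,-2,-1,0 } — -5
value(RRRRRR) = { ∅ | -5,-4,-3,-2,-1,0 } — -6
value(RRRRRRR) = { ∅ | -6,-5,-4,-3,-2,-1,0 } — -7
value(RRRRRRRR) = { ∅ | -7,-6,-5,-4,-3,-2,-1,0 } — -8
value(RRRRRRRRR) = { ∅ | -8,-7,-6,-5,-4,-3,-2,-1,0 } — -9
value(RRRRRRRRRR) = { ∅ | -9,-8,-7,-6,-5,-4,-3,-2,-1,0 } — -10
value(RRRRRRRRRRB) = { -10 | -9,-8,-7,-6,-5,-4,-3,-2,-1,0 } — -19/2
value(RRRRRRRRRRBB) = { -10,-19/2 | -9,-8,-7,-6,-5,-4,-3,-2,-1,0 } — -37/4
value(RRRRRRRRRRBBR) = { -10,-19/2 | -37/4,-9,-8,-7,-6,-5,-4,-3,-2,-1,0 } — -75/8
value(RRRRRRRRRRBBRR) = { -10,-19/2 | -75/8,-37/4,-9,-8,-7,-6,-5,-4,-3,-2,-1,0 } — -151/16
value(RRRRRRRRRRBBRRR) = { -10,-19/2 | -151/16,-75/8,-37/4,-9,-8,-7,-6,-5,-4,-3,-2,-1,0 } — -303/32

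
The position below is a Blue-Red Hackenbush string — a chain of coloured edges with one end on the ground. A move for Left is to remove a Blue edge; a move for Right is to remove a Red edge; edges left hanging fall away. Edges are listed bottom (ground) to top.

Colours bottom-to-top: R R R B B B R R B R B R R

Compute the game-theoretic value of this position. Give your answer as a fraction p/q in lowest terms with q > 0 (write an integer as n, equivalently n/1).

R: Left { (no moves) }, Right { 0 } — simplest -1
RR: Left { (no moves) }, Right { -1; 0 } — simplest -2
RRR: Left { (no moves) }, Right { -2; -1; 0 } — simplest -3
RRRB: Left { -3 }, Right { -2; -1; 0 } — simplest -5/2
RRRBB: Left { -3; -5/2 }, Right { -2; -1; 0 } — simplest -9/4
RRRBBB: Left { -3; -5/2; -9/4 }, Right { -2; -1; 0 } — simplest -17/8
RRRBBBR: Left { -3; -5/2; -9/4 }, Right { -17/8; -2; -1; 0 } — simplest -35/16
RRRBBBRR: Left { -3; -5/2; -9/4 }, Right { -35/16; -17/8; -2; -1; 0 } — simplest -71/32
RRRBBBRRB: Left { -3; -5/2; -9/4; -71/32 }, Right { -35/16; -17/8; -2; -1; 0 } — simplest -141/64
RRRBBBRRBR: Left { -3; -5/2; -9/4; -71/32 }, Right { -141/64; -35/16; -17/8; -2; -1; 0 } — simplest -283/128
RRRBBBRRBRB: Left { -3; -5/2; -9/4; -71/32; -283/128 }, Right { -141/64; -35/16; -17/8; -2; -1; 0 } — simplest -565/256
RRRBBBRRBRBR: Left { -3; -5/2; -9/4; -71/32; -283/128 }, Right { -565/256; -141/64; -35/16; -17/8; -2; -1; 0 } — simplest -1131/512
RRRBBBRRBRBRR: Left { -3; -5/2; -9/4; -71/32; -283/128 }, Right { -1131/512; -565/256; -141/64; -35/16; -17/8; -2; -1; 0 } — simplest -2263/1024

-2263/1024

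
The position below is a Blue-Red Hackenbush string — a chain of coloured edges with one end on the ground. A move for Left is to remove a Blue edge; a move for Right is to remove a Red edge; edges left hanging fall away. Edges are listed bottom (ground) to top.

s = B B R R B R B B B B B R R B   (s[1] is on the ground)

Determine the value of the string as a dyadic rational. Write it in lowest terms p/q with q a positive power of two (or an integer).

Recurse on prefixes of the 14-edge string B B R R B R B B B B B R R B:
B: Left { 0 }, Right { — } gives simplest 1
BB: Left { 0,1 }, Right { — } gives simplest 2
BBR: Left { 0,1 }, Right { 2 } gives simplest 3/2
BBRR: Left { 0,1 }, Right { 3/2,2 } gives simplest 5/4
BBRRB: Left { 0,1,5/4 }, Right { 3/2,2 } gives simplest 11/8
BBRRBR: Left { 0,1,5/4 }, Right { 11/8,3/2,2 } gives simplest 21/16
BBRRBRB: Left { 0,1,5/4,21/16 }, Right { 11/8,3/2,2 } gives simplest 43/32
BBRRBRBB: Left { 0,1,5/4,21/16,43/32 }, Right { 11/8,3/2,2 } gives simplest 87/64
BBRRBRBBB: Left { 0,1,5/4,21/16,43/32,87/64 }, Right { 11/8,3/2,2 } gives simplest 175/128
BBRRBRBBBB: Left { 0,1,5/4,21/16,43/32,87/64,175/128 }, Right { 11/8,3/2,2 } gives simplest 351/256
BBRRBRBBBBB: Left { 0,1,5/4,21/16,43/32,87/64,175/128,351/256 }, Right { 11/8,3/2,2 } gives simplest 703/512
BBRRBRBBBBBR: Left { 0,1,5/4,21/16,43/32,87/64,175/128,351/256 }, Right { 703/512,11/8,3/2,2 } gives simplest 1405/1024
BBRRBRBBBBBRR: Left { 0,1,5/4,21/16,43/32,87/64,175/128,351/256 }, Right { 1405/1024,703/512,11/8,3/2,2 } gives simplest 2809/2048
BBRRBRBBBBBRRB: Left { 0,1,5/4,21/16,43/32,87/64,175/128,351/256,2809/2048 }, Right { 1405/1024,703/512,11/8,3/2,2 } gives simplest 5619/4096

5619/4096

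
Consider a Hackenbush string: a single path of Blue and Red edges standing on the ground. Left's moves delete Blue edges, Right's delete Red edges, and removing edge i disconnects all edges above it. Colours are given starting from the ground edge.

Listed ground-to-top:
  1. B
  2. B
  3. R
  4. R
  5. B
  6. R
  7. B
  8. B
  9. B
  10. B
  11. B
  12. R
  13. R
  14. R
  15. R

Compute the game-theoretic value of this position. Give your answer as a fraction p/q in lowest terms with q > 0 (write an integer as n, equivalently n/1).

Prefix values for B B R R B R B B B B B R R R R via {L|R} + simplicity:
B: Left { 0 }, Right { (no moves) } => simplest 1
BB: Left { 0,1 }, Right { (no moves) } => simplest 2
BBR: Left { 0,1 }, Right { 2 } => simplest 3/2
BBRR: Left { 0,1 }, Right { 3/2,2 } => simplest 5/4
BBRRB: Left { 0,1,5/4 }, Right { 3/2,2 } => simplest 11/8
BBRRBR: Left { 0,1,5/4 }, Right { 11/8,3/2,2 } => simplest 21/16
BBRRBRB: Left { 0,1,5/4,21/16 }, Right { 11/8,3/2,2 } => simplest 43/32
BBRRBRBB: Left { 0,1,5/4,21/16,43/32 }, Right { 11/8,3/2,2 } => simplest 87/64
BBRRBRBBB: Left { 0,1,5/4,21/16,43/32,87/64 }, Right { 11/8,3/2,2 } => simplest 175/128
BBRRBRBBBB: Left { 0,1,5/4,21/16,43/32,87/64,175/128 }, Right { 11/8,3/2,2 } => simplest 351/256
BBRRBRBBBBB: Left { 0,1,5/4,21/16,43/32,87/64,175/128,351/256 }, Right { 11/8,3/2,2 } => simplest 703/512
BBRRBRBBBBBR: Left { 0,1,5/4,21/16,43/32,87/64,175/128,351/256 }, Right { 703/512,11/8,3/2,2 } => simplest 1405/1024
BBRRBRBBBBBRR: Left { 0,1,5/4,21/16,43/32,87/64,175/128,351/256 }, Right { 1405/1024,703/512,11/8,3/2,2 } => simplest 2809/2048
BBRRBRBBBBBRRR: Left { 0,1,5/4,21/16,43/32,87/64,175/128,351/256 }, Right { 2809/2048,1405/1024,703/512,11/8,3/2,2 } => simplest 5617/4096
BBRRBRBBBBBRRRR: Left { 0,1,5/4,21/16,43/32,87/64,175/128,351/256 }, Right { 5617/4096,2809/2048,1405/1024,703/512,11/8,3/2,2 } => simplest 11233/8192

11233/8192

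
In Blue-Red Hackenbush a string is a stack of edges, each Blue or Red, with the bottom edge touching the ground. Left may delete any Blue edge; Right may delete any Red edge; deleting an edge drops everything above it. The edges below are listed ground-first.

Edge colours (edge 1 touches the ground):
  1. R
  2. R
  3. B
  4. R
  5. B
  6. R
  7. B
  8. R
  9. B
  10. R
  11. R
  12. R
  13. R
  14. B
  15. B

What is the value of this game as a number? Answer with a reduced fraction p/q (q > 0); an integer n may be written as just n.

-13689/8192

Build val(s[:k]) for k = 1..15, string s = R R B R B R B R B R R R R B B.
step 1: add R to get R; options L={ ∅ } R={ 0 } -> -1
step 2: add R to get RR; options L={ ∅ } R={ -1 0 } -> -2
step 3: add B to get RRB; options L={ -2 } R={ -1 0 } -> -3/2
step 4: add R to get RRBR; options L={ -2 } R={ -3/2 -1 0 } -> -7/4
step 5: add B to get RRBRB; options L={ -2 -7/4 } R={ -3/2 -1 0 } -> -13/8
step 6: add R to get RRBRBR; options L={ -2 -7/4 } R={ -13/8 -3/2 -1 0 } -> -27/16
step 7: add B to get RRBRBRB; options L={ -2 -7/4 -27/16 } R={ -13/8 -3/2 -1 0 } -> -53/32
step 8: add R to get RRBRBRBR; options L={ -2 -7/4 -27/16 } R={ -53/32 -13/8 -3/2 -1 0 } -> -107/64
step 9: add B to get RRBRBRBRB; options L={ -2 -7/4 -27/16 -107/64 } R={ -53/32 -13/8 -3/2 -1 0 } -> -213/128
step 10: add R to get RRBRBRBRBR; options L={ -2 -7/4 -27/16 -107/64 } R={ -213/128 -53/32 -13/8 -3/2 -1 0 } -> -427/256
step 11: add R to get RRBRBRBRBRR; options L={ -2 -7/4 -27/16 -107/64 } R={ -427/256 -213/128 -53/32 -13/8 -3/2 -1 0 } -> -855/512
step 12: add R to get RRBRBRBRBRRR; options L={ -2 -7/4 -27/16 -107/64 } R={ -855/512 -427/256 -213/128 -53/32 -13/8 -3/2 -1 0 } -> -1711/1024
step 13: add R to get RRBRBRBRBRRRR; options L={ -2 -7/4 -27/16 -107/64 } R={ -1711/1024 -855/512 -427/256 -213/128 -53/32 -13/8 -3/2 -1 0 } -> -3423/2048
step 14: add B to get RRBRBRBRBRRRRB; options L={ -2 -7/4 -27/16 -107/64 -3423/2048 } R={ -1711/1024 -855/512 -427/256 -213/128 -53/32 -13/8 -3/2 -1 0 } -> -6845/4096
step 15: add B to get RRBRBRBRBRRRRBB; options L={ -2 -7/4 -27/16 -107/64 -3423/2048 -6845/4096 } R={ -1711/1024 -855/512 -427/256 -213/128 -53/32 -13/8 -3/2 -1 0 } -> -13689/8192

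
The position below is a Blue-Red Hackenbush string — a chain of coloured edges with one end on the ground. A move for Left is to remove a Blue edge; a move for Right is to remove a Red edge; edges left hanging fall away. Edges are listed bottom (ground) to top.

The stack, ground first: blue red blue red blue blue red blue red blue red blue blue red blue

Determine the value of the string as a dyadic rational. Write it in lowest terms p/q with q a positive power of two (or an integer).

11611/16384

b: Left { 0 }, Right { none } → simplest 1
br: Left { 0 }, Right { 1 } → simplest 1/2
brb: Left { 0; 1/2 }, Right { 1 } → simplest 3/4
brbr: Left { 0; 1/2 }, Right { 3/4; 1 } → simplest 5/8
brbrb: Left { 0; 1/2; 5/8 }, Right { 3/4; 1 } → simplest 11/16
brbrbb: Left { 0; 1/2; 5/8; 11/16 }, Right { 3/4; 1 } → simplest 23/32
brbrbbr: Left { 0; 1/2; 5/8; 11/16 }, Right { 23/32; 3/4; 1 } → simplest 45/64
brbrbbrb: Left { 0; 1/2; 5/8; 11/16; 45/64 }, Right { 23/32; 3/4; 1 } → simplest 91/128
brbrbbrbr: Left { 0; 1/2; 5/8; 11/16; 45/64 }, Right { 91/128; 23/32; 3/4; 1 } → simplest 181/256
brbrbbrbrb: Left { 0; 1/2; 5/8; 11/16; 45/64; 181/256 }, Right { 91/128; 23/32; 3/4; 1 } → simplest 363/512
brbrbbrbrbr: Left { 0; 1/2; 5/8; 11/16; 45/64; 181/256 }, Right { 363/512; 91/128; 23/32; 3/4; 1 } → simplest 725/1024
brbrbbrbrbrb: Left { 0; 1/2; 5/8; 11/16; 45/64; 181/256; 725/1024 }, Right { 363/512; 91/128; 23/32; 3/4; 1 } → simplest 1451/2048
brbrbbrbrbrbb: Left { 0; 1/2; 5/8; 11/16; 45/64; 181/256; 725/1024; 1451/2048 }, Right { 363/512; 91/128; 23/32; 3/4; 1 } → simplest 2903/4096
brbrbbrbrbrbbr: Left { 0; 1/2; 5/8; 11/16; 45/64; 181/256; 725/1024; 1451/2048 }, Right { 2903/4096; 363/512; 91/128; 23/32; 3/4; 1 } → simplest 5805/8192
brbrbbrbrbrbbrb: Left { 0; 1/2; 5/8; 11/16; 45/64; 181/256; 725/1024; 1451/2048; 5805/8192 }, Right { 2903/4096; 363/512; 91/128; 23/32; 3/4; 1 } → simplest 11611/16384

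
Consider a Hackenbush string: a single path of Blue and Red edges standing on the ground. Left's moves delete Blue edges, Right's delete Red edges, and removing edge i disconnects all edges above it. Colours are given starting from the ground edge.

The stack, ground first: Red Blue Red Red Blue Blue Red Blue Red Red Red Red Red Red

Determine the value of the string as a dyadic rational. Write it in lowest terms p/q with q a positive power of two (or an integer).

-6527/8192

value_1 [R]  L=[·]  R=[0]  = -1
value_2 [RB]  L=[-1]  R=[0]  = -1/2
value_3 [RBR]  L=[-1]  R=[-1/2, 0]  = -3/4
value_4 [RBRR]  L=[-1]  R=[-3/4, -1/2, 0]  = -7/8
value_5 [RBRRB]  L=[-1, -7/8]  R=[-3/4, -1/2, 0]  = -13/16
value_6 [RBRRBB]  L=[-1, -7/8, -13/16]  R=[-3/4, -1/2, 0]  = -25/32
value_7 [RBRRBBR]  L=[-1, -7/8, -13/16]  R=[-25/32, -3/4, -1/2, 0]  = -51/64
value_8 [RBRRBBRB]  L=[-1, -7/8, -13/16, -51/64]  R=[-25/32, -3/4, -1/2, 0]  = -101/128
value_9 [RBRRBBRBR]  L=[-1, -7/8, -13/16, -51/64]  R=[-101/128, -25/32, -3/4, -1/2, 0]  = -203/256
value_10 [RBRRBBRBRR]  L=[-1, -7/8, -13/16, -51/64]  R=[-203/256, -101/128, -25/32, -3/4, -1/2, 0]  = -407/512
value_11 [RBRRBBRBRRR]  L=[-1, -7/8, -13/16, -51/64]  R=[-407/512, -203/256, -101/128, -25/32, -3/4, -1/2, 0]  = -815/1024
value_12 [RBRRBBRBRRRR]  L=[-1, -7/8, -13/16, -51/64]  R=[-815/1024, -407/512, -203/256, -101/128, -25/32, -3/4, -1/2, 0]  = -1631/2048
value_13 [RBRRBBRBRRRRR]  L=[-1, -7/8, -13/16, -51/64]  R=[-1631/2048, -815/1024, -407/512, -203/256, -101/128, -25/32, -3/4, -1/2, 0]  = -3263/4096
value_14 [RBRRBBRBRRRRRR]  L=[-1, -7/8, -13/16, -51/64]  R=[-3263/4096, -1631/2048, -815/1024, -407/512, -203/256, -101/128, -25/32, -3/4, -1/2, 0]  = -6527/8192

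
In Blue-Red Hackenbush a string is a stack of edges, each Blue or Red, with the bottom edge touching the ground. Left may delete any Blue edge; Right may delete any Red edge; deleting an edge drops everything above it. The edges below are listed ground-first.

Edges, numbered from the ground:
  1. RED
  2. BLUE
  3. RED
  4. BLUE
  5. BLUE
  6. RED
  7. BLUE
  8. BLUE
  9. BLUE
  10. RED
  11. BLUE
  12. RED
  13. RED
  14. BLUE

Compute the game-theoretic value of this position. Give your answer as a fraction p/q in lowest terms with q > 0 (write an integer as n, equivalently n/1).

-4653/8192

Build value(s[:k]) for k = 1..14, string s = RED BLUE RED BLUE BLUE RED BLUE BLUE BLUE RED BLUE RED RED BLUE.
R: Left { ∅ }, Right { 0 } ⇒ simplest -1
RB: Left { -1 }, Right { 0 } ⇒ simplest -1/2
RBR: Left { -1 }, Right { -1/2,0 } ⇒ simplest -3/4
RBRB: Left { -1,-3/4 }, Right { -1/2,0 } ⇒ simplest -5/8
RBRBB: Left { -1,-3/4,-5/8 }, Right { -1/2,0 } ⇒ simplest -9/16
RBRBBR: Left { -1,-3/4,-5/8 }, Right { -9/16,-1/2,0 } ⇒ simplest -19/32
RBRBBRB: Left { -1,-3/4,-5/8,-19/32 }, Right { -9/16,-1/2,0 } ⇒ simplest -37/64
RBRBBRBB: Left { -1,-3/4,-5/8,-19/32,-37/64 }, Right { -9/16,-1/2,0 } ⇒ simplest -73/128
RBRBBRBBB: Left { -1,-3/4,-5/8,-19/32,-37/64,-73/128 }, Right { -9/16,-1/2,0 } ⇒ simplest -145/256
RBRBBRBBBR: Left { -1,-3/4,-5/8,-19/32,-37/64,-73/128 }, Right { -145/256,-9/16,-1/2,0 } ⇒ simplest -291/512
RBRBBRBBBRB: Left { -1,-3/4,-5/8,-19/32,-37/64,-73/128,-291/512 }, Right { -145/256,-9/16,-1/2,0 } ⇒ simplest -581/1024
RBRBBRBBBRBR: Left { -1,-3/4,-5/8,-19/32,-37/64,-73/128,-291/512 }, Right { -581/1024,-145/256,-9/16,-1/2,0 } ⇒ simplest -1163/2048
RBRBBRBBBRBRR: Left { -1,-3/4,-5/8,-19/32,-37/64,-73/128,-291/512 }, Right { -1163/2048,-581/1024,-145/256,-9/16,-1/2,0 } ⇒ simplest -2327/4096
RBRBBRBBBRBRRB: Left { -1,-3/4,-5/8,-19/32,-37/64,-73/128,-291/512,-2327/4096 }, Right { -1163/2048,-581/1024,-145/256,-9/16,-1/2,0 } ⇒ simplest -4653/8192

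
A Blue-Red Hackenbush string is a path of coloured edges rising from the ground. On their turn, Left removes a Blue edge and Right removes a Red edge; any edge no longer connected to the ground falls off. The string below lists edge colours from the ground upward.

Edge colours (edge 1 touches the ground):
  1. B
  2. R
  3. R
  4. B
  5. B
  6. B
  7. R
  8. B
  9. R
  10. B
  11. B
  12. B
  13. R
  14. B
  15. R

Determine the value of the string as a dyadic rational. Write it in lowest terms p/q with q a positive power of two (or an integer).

7541/16384

Recurse on prefixes of the 15-edge string B R R B B B R B R B B B R B R:
val(B) = { 0 | ∅ } -> 1
val(BR) = { 0 | 1 } -> 1/2
val(BRR) = { 0 | 1/2, 1 } -> 1/4
val(BRRB) = { 0, 1/4 | 1/2, 1 } -> 3/8
val(BRRBB) = { 0, 1/4, 3/8 | 1/2, 1 } -> 7/16
val(BRRBBB) = { 0, 1/4, 3/8, 7/16 | 1/2, 1 } -> 15/32
val(BRRBBBR) = { 0, 1/4, 3/8, 7/16 | 15/32, 1/2, 1 } -> 29/64
val(BRRBBBRB) = { 0, 1/4, 3/8, 7/16, 29/64 | 15/32, 1/2, 1 } -> 59/128
val(BRRBBBRBR) = { 0, 1/4, 3/8, 7/16, 29/64 | 59/128, 15/32, 1/2, 1 } -> 117/256
val(BRRBBBRBRB) = { 0, 1/4, 3/8, 7/16, 29/64, 117/256 | 59/128, 15/32, 1/2, 1 } -> 235/512
val(BRRBBBRBRBB) = { 0, 1/4, 3/8, 7/16, 29/64, 117/256, 235/512 | 59/128, 15/32, 1/2, 1 } -> 471/1024
val(BRRBBBRBRBBB) = { 0, 1/4, 3/8, 7/16, 29/64, 117/256, 235/512, 471/1024 | 59/128, 15/32, 1/2, 1 } -> 943/2048
val(BRRBBBRBRBBBR) = { 0, 1/4, 3/8, 7/16, 29/64, 117/256, 235/512, 471/1024 | 943/2048, 59/128, 15/32, 1/2, 1 } -> 1885/4096
val(BRRBBBRBRBBBRB) = { 0, 1/4, 3/8, 7/16, 29/64, 117/256, 235/512, 471/1024, 1885/4096 | 943/2048, 59/128, 15/32, 1/2, 1 } -> 3771/8192
val(BRRBBBRBRBBBRBR) = { 0, 1/4, 3/8, 7/16, 29/64, 117/256, 235/512, 471/1024, 1885/4096 | 3771/8192, 943/2048, 59/128, 15/32, 1/2, 1 } -> 7541/16384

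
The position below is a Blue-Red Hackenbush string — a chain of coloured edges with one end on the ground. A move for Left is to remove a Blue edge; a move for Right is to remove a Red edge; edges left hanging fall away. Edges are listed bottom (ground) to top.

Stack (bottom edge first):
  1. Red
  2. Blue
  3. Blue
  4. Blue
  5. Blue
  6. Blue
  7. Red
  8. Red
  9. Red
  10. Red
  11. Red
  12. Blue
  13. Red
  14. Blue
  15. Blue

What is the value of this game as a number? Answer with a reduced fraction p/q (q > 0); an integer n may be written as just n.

-1001/16384

1 of 15 · R · max L −∞ · min R 0 gives -1
2 of 15 · RB · max L -1 · min R 0 gives -1/2
3 of 15 · RBB · max L -1/2 · min R 0 gives -1/4
4 of 15 · RBBB · max L -1/4 · min R 0 gives -1/8
5 of 15 · RBBBB · max L -1/8 · min R 0 gives -1/16
6 of 15 · RBBBBB · max L -1/16 · min R 0 gives -1/32
7 of 15 · RBBBBBR · max L -1/16 · min R -1/32 gives -3/64
8 of 15 · RBBBBBRR · max L -1/16 · min R -3/64 gives -7/128
9 of 15 · RBBBBBRRR · max L -1/16 · min R -7/128 gives -15/256
10 of 15 · RBBBBBRRRR · max L -1/16 · min R -15/256 gives -31/512
11 of 15 · RBBBBBRRRRR · max L -1/16 · min R -31/512 gives -63/1024
12 of 15 · RBBBBBRRRRRB · max L -63/1024 · min R -31/512 gives -125/2048
13 of 15 · RBBBBBRRRRRBR · max L -63/1024 · min R -125/2048 gives -251/4096
14 of 15 · RBBBBBRRRRRBRB · max L -251/4096 · min R -125/2048 gives -501/8192
15 of 15 · RBBBBBRRRRRBRBB · max L -501/8192 · min R -125/2048 gives -1001/16384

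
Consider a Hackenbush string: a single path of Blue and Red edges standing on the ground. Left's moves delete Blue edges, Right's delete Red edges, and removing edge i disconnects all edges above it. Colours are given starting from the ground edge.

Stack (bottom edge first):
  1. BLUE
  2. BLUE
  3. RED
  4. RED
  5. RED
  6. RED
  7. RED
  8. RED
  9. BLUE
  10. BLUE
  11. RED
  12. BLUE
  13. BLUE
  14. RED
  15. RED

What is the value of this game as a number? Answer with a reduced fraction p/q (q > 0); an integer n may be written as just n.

8409/8192

val(B) = { 0 | · } ⇒ 1
val(BB) = { 0, 1 | · } ⇒ 2
val(BBR) = { 0, 1 | 2 } ⇒ 3/2
val(BBRR) = { 0, 1 | 3/2, 2 } ⇒ 5/4
val(BBRRR) = { 0, 1 | 5/4, 3/2, 2 } ⇒ 9/8
val(BBRRRR) = { 0, 1 | 9/8, 5/4, 3/2, 2 } ⇒ 17/16
val(BBRRRRR) = { 0, 1 | 17/16, 9/8, 5/4, 3/2, 2 } ⇒ 33/32
val(BBRRRRRR) = { 0, 1 | 33/32, 17/16, 9/8, 5/4, 3/2, 2 } ⇒ 65/64
val(BBRRRRRRB) = { 0, 1, 65/64 | 33/32, 17/16, 9/8, 5/4, 3/2, 2 } ⇒ 131/128
val(BBRRRRRRBB) = { 0, 1, 65/64, 131/128 | 33/32, 17/16, 9/8, 5/4, 3/2, 2 } ⇒ 263/256
val(BBRRRRRRBBR) = { 0, 1, 65/64, 131/128 | 263/256, 33/32, 17/16, 9/8, 5/4, 3/2, 2 } ⇒ 525/512
val(BBRRRRRRBBRB) = { 0, 1, 65/64, 131/128, 525/512 | 263/256, 33/32, 17/16, 9/8, 5/4, 3/2, 2 } ⇒ 1051/1024
val(BBRRRRRRBBRBB) = { 0, 1, 65/64, 131/128, 525/512, 1051/1024 | 263/256, 33/32, 17/16, 9/8, 5/4, 3/2, 2 } ⇒ 2103/2048
val(BBRRRRRRBBRBBR) = { 0, 1, 65/64, 131/128, 525/512, 1051/1024 | 2103/2048, 263/256, 33/32, 17/16, 9/8, 5/4, 3/2, 2 } ⇒ 4205/4096
val(BBRRRRRRBBRBBRR) = { 0, 1, 65/64, 131/128, 525/512, 1051/1024 | 4205/4096, 2103/2048, 263/256, 33/32, 17/16, 9/8, 5/4, 3/2, 2 } ⇒ 8409/8192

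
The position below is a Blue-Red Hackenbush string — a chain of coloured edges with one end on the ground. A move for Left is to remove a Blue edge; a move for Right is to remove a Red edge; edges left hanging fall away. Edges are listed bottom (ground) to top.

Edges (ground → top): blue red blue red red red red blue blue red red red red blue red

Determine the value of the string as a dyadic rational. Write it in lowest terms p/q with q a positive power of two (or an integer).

G_1 [b]  L=[0]  R=[(no moves)]  so 1
G_2 [br]  L=[0]  R=[1]  so 1/2
G_3 [brb]  L=[0,1/2]  R=[1]  so 3/4
G_4 [brbr]  L=[0,1/2]  R=[3/4,1]  so 5/8
G_5 [brbrr]  L=[0,1/2]  R=[5/8,3/4,1]  so 9/16
G_6 [brbrrr]  L=[0,1/2]  R=[9/16,5/8,3/4,1]  so 17/32
G_7 [brbrrrr]  L=[0,1/2]  R=[17/32,9/16,5/8,3/4,1]  so 33/64
G_8 [brbrrrrb]  L=[0,1/2,33/64]  R=[17/32,9/16,5/8,3/4,1]  so 67/128
G_9 [brbrrrrbb]  L=[0,1/2,33/64,67/128]  R=[17/32,9/16,5/8,3/4,1]  so 135/256
G_10 [brbrrrrbbr]  L=[0,1/2,33/64,67/128]  R=[135/256,17/32,9/16,5/8,3/4,1]  so 269/512
G_11 [brbrrrrbbrr]  L=[0,1/2,33/64,67/128]  R=[269/512,135/256,17/32,9/16,5/8,3/4,1]  so 537/1024
G_12 [brbrrrrbbrrr]  L=[0,1/2,33/64,67/128]  R=[537/1024,269/512,135/256,17/32,9/16,5/8,3/4,1]  so 1073/2048
G_13 [brbrrrrbbrrrr]  L=[0,1/2,33/64,67/128]  R=[1073/2048,537/1024,269/512,135/256,17/32,9/16,5/8,3/4,1]  so 2145/4096
G_14 [brbrrrrbbrrrrb]  L=[0,1/2,33/64,67/128,2145/4096]  R=[1073/2048,537/1024,269/512,135/256,17/32,9/16,5/8,3/4,1]  so 4291/8192
G_15 [brbrrrrbbrrrrbr]  L=[0,1/2,33/64,67/128,2145/4096]  R=[4291/8192,1073/2048,537/1024,269/512,135/256,17/32,9/16,5/8,3/4,1]  so 8581/16384

8581/16384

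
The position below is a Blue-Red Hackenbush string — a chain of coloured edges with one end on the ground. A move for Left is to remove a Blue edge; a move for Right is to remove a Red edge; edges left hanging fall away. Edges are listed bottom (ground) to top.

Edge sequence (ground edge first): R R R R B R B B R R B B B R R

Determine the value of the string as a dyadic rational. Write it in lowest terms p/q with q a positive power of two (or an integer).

-7367/2048

Recurse on prefixes of the 15-edge string R R R R B R B B R R B B B R R:
G_1 [R]  L=[∅]  R=[0]  ⇒ -1
G_2 [RR]  L=[∅]  R=[-1,0]  ⇒ -2
G_3 [RRR]  L=[∅]  R=[-2,-1,0]  ⇒ -3
G_4 [RRRR]  L=[∅]  R=[-3,-2,-1,0]  ⇒ -4
G_5 [RRRRB]  L=[-4]  R=[-3,-2,-1,0]  ⇒ -7/2
G_6 [RRRRBR]  L=[-4]  R=[-7/2,-3,-2,-1,0]  ⇒ -15/4
G_7 [RRRRBRB]  L=[-4,-15/4]  R=[-7/2,-3,-2,-1,0]  ⇒ -29/8
G_8 [RRRRBRBB]  L=[-4,-15/4,-29/8]  R=[-7/2,-3,-2,-1,0]  ⇒ -57/16
G_9 [RRRRBRBBR]  L=[-4,-15/4,-29/8]  R=[-57/16,-7/2,-3,-2,-1,0]  ⇒ -115/32
G_10 [RRRRBRBBRR]  L=[-4,-15/4,-29/8]  R=[-115/32,-57/16,-7/2,-3,-2,-1,0]  ⇒ -231/64
G_11 [RRRRBRBBRRB]  L=[-4,-15/4,-29/8,-231/64]  R=[-115/32,-57/16,-7/2,-3,-2,-1,0]  ⇒ -461/128
G_12 [RRRRBRBBRRBB]  L=[-4,-15/4,-29/8,-231/64,-461/128]  R=[-115/32,-57/16,-7/2,-3,-2,-1,0]  ⇒ -921/256
G_13 [RRRRBRBBRRBBB]  L=[-4,-15/4,-29/8,-231/64,-461/128,-921/256]  R=[-115/32,-57/16,-7/2,-3,-2,-1,0]  ⇒ -1841/512
G_14 [RRRRBRBBRRBBBR]  L=[-4,-15/4,-29/8,-231/64,-461/128,-921/256]  R=[-1841/512,-115/32,-57/16,-7/2,-3,-2,-1,0]  ⇒ -3683/1024
G_15 [RRRRBRBBRRBBBRR]  L=[-4,-15/4,-29/8,-231/64,-461/128,-921/256]  R=[-3683/1024,-1841/512,-115/32,-57/16,-7/2,-3,-2,-1,0]  ⇒ -7367/2048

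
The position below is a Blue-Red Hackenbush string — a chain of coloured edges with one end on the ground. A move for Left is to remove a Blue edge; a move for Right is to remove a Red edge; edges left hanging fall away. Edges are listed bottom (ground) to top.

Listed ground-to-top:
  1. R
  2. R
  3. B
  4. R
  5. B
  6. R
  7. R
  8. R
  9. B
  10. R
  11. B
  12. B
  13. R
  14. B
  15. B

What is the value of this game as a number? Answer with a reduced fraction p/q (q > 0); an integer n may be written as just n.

R: Left {  }, Right { 0 } gives simplest -1
RR: Left {  }, Right { -1; 0 } gives simplest -2
RRB: Left { -2 }, Right { -1; 0 } gives simplest -3/2
RRBR: Left { -2 }, Right { -3/2; -1; 0 } gives simplest -7/4
RRBRB: Left { -2; -7/4 }, Right { -3/2; -1; 0 } gives simplest -13/8
RRBRBR: Left { -2; -7/4 }, Right { -13/8; -3/2; -1; 0 } gives simplest -27/16
RRBRBRR: Left { -2; -7/4 }, Right { -27/16; -13/8; -3/2; -1; 0 } gives simplest -55/32
RRBRBRRR: Left { -2; -7/4 }, Right { -55/32; -27/16; -13/8; -3/2; -1; 0 } gives simplest -111/64
RRBRBRRRB: Left { -2; -7/4; -111/64 }, Right { -55/32; -27/16; -13/8; -3/2; -1; 0 } gives simplest -221/128
RRBRBRRRBR: Left { -2; -7/4; -111/64 }, Right { -221/128; -55/32; -27/16; -13/8; -3/2; -1; 0 } gives simplest -443/256
RRBRBRRRBRB: Left { -2; -7/4; -111/64; -443/256 }, Right { -221/128; -55/32; -27/16; -13/8; -3/2; -1; 0 } gives simplest -885/512
RRBRBRRRBRBB: Left { -2; -7/4; -111/64; -443/256; -885/512 }, Right { -221/128; -55/32; -27/16; -13/8; -3/2; -1; 0 } gives simplest -1769/1024
RRBRBRRRBRBBR: Left { -2; -7/4; -111/64; -443/256; -885/512 }, Right { -1769/1024; -221/128; -55/32; -27/16; -13/8; -3/2; -1; 0 } gives simplest -3539/2048
RRBRBRRRBRBBRB: Left { -2; -7/4; -111/64; -443/256; -885/512; -3539/2048 }, Right { -1769/1024; -221/128; -55/32; -27/16; -13/8; -3/2; -1; 0 } gives simplest -7077/4096
RRBRBRRRBRBBRBB: Left { -2; -7/4; -111/64; -443/256; -885/512; -3539/2048; -7077/4096 }, Right { -1769/1024; -221/128; -55/32; -27/16; -13/8; -3/2; -1; 0 } gives simplest -14153/8192

-14153/8192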